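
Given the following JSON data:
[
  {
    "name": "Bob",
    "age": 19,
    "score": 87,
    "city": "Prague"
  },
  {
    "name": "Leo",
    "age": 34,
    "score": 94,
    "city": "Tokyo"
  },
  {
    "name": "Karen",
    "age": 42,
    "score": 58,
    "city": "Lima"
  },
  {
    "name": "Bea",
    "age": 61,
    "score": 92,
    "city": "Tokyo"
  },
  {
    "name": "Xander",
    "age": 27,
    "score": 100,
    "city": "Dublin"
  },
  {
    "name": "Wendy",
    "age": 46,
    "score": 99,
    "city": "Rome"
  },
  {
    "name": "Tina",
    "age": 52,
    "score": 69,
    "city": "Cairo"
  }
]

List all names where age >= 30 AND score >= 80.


Checking both conditions:
  Bob (age=19, score=87) -> no
  Leo (age=34, score=94) -> YES
  Karen (age=42, score=58) -> no
  Bea (age=61, score=92) -> YES
  Xander (age=27, score=100) -> no
  Wendy (age=46, score=99) -> YES
  Tina (age=52, score=69) -> no


ANSWER: Leo, Bea, Wendy


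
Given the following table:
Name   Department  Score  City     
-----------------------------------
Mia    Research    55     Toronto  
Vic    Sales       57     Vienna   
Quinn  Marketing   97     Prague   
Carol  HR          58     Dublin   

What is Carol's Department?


Row 4: Carol
Department = HR

ANSWER: HR


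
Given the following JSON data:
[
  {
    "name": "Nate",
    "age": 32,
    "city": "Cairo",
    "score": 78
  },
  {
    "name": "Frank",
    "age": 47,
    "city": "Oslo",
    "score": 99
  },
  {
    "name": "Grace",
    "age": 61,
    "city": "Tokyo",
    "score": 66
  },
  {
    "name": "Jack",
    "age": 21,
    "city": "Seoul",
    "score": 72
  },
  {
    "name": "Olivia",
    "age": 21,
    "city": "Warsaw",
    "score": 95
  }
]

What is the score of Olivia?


Looking up record where name = Olivia
Record index: 4
Field 'score' = 95

ANSWER: 95


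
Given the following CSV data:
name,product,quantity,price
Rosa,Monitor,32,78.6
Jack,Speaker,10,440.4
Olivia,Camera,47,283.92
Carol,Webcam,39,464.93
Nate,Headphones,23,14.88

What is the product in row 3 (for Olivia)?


Row 3: Olivia
Column 'product' = Camera

ANSWER: Camera


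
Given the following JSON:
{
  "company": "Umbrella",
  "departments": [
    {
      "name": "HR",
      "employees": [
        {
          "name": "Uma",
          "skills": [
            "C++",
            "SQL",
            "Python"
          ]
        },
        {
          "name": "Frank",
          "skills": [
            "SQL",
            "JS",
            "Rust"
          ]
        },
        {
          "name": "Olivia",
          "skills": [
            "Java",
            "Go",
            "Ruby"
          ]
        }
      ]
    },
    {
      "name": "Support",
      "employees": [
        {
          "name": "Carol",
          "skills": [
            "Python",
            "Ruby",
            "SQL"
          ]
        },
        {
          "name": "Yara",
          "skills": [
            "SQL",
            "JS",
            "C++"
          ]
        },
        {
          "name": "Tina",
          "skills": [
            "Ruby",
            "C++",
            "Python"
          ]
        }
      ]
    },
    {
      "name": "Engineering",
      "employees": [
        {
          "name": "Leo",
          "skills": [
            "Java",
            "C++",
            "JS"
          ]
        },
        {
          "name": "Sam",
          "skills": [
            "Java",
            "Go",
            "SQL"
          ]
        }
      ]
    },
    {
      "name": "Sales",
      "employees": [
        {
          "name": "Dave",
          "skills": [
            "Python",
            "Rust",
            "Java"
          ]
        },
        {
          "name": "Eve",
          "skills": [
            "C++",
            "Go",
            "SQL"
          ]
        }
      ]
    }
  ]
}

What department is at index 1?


Path: departments[1].name
Value: Support

ANSWER: Support


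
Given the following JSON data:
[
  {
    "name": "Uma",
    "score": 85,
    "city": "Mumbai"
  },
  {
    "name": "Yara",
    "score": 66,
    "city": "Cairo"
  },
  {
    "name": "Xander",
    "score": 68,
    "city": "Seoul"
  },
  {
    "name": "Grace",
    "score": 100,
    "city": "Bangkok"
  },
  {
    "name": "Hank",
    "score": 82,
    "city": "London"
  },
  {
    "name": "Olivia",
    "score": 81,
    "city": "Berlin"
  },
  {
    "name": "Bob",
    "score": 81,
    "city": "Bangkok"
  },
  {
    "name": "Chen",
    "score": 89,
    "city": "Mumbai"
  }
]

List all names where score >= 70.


Filtering records where score >= 70:
  Uma (score=85) -> YES
  Yara (score=66) -> no
  Xander (score=68) -> no
  Grace (score=100) -> YES
  Hank (score=82) -> YES
  Olivia (score=81) -> YES
  Bob (score=81) -> YES
  Chen (score=89) -> YES


ANSWER: Uma, Grace, Hank, Olivia, Bob, Chen


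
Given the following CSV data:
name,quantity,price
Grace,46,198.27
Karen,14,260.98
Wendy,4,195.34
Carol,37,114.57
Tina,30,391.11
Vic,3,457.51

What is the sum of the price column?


Values in 'price' column:
  Row 1: 198.27
  Row 2: 260.98
  Row 3: 195.34
  Row 4: 114.57
  Row 5: 391.11
  Row 6: 457.51
Sum = 198.27 + 260.98 + 195.34 + 114.57 + 391.11 + 457.51 = 1617.78

ANSWER: 1617.78


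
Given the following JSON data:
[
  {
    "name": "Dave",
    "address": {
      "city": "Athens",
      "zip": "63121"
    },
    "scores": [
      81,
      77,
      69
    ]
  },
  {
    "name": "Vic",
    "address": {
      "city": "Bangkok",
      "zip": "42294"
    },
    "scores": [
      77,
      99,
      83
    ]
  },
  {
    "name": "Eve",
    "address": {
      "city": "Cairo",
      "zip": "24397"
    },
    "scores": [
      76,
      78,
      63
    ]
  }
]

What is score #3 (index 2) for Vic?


Path: records[1].scores[2]
Value: 83

ANSWER: 83


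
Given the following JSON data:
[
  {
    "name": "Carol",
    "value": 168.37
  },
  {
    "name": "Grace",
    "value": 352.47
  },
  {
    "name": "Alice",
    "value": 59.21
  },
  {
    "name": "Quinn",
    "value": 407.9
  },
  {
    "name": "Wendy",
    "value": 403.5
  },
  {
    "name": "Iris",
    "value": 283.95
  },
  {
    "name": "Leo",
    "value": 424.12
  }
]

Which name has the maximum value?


Comparing values:
  Carol: 168.37
  Grace: 352.47
  Alice: 59.21
  Quinn: 407.9
  Wendy: 403.5
  Iris: 283.95
  Leo: 424.12
Maximum: Leo (424.12)

ANSWER: Leo


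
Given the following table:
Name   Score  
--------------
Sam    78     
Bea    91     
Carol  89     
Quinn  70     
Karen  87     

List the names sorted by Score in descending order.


Sorting by Score (descending):
  Bea: 91
  Carol: 89
  Karen: 87
  Sam: 78
  Quinn: 70


ANSWER: Bea, Carol, Karen, Sam, Quinn


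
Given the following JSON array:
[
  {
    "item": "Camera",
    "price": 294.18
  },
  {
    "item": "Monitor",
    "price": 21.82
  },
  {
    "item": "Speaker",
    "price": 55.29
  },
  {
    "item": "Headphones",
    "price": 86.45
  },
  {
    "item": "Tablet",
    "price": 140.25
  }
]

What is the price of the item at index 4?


Array index 4 -> Tablet
price = 140.25

ANSWER: 140.25


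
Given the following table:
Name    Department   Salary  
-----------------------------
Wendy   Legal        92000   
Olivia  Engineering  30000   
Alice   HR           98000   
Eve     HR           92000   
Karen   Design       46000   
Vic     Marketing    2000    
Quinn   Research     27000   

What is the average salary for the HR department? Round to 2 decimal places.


HR department members:
  Alice: 98000
  Eve: 92000
Sum = 190000
Count = 2
Average = 190000 / 2 = 95000.00

ANSWER: 95000.00


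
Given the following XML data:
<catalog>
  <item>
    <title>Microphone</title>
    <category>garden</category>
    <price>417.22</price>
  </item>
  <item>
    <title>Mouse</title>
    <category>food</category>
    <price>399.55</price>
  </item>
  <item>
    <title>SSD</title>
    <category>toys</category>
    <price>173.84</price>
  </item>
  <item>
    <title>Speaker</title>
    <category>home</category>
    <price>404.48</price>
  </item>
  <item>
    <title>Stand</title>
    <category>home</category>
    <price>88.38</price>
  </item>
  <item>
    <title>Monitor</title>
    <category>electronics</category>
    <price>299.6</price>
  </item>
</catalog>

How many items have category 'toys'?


Scanning <item> elements for <category>toys</category>:
  Item 3: SSD -> MATCH
Count: 1

ANSWER: 1


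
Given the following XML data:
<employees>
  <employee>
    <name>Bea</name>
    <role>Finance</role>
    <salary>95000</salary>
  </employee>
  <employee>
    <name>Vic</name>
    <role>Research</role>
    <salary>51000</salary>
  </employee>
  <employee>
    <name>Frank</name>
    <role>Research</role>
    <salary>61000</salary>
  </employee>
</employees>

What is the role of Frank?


Searching for <employee> with <name>Frank</name>
Found at position 3
<role>Research</role>

ANSWER: Research


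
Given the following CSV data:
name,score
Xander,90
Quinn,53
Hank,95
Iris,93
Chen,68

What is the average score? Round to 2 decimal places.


Scores: 90, 53, 95, 93, 68
Sum = 399
Count = 5
Average = 399 / 5 = 79.80

ANSWER: 79.80


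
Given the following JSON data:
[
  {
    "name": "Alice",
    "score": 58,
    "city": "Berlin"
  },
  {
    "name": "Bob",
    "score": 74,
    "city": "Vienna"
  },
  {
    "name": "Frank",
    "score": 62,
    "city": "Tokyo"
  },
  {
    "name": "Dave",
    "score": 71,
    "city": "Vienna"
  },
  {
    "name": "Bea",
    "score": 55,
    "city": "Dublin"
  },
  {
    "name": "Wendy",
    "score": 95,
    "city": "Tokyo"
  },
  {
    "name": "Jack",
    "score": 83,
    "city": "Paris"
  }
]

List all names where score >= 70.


Filtering records where score >= 70:
  Alice (score=58) -> no
  Bob (score=74) -> YES
  Frank (score=62) -> no
  Dave (score=71) -> YES
  Bea (score=55) -> no
  Wendy (score=95) -> YES
  Jack (score=83) -> YES


ANSWER: Bob, Dave, Wendy, Jack


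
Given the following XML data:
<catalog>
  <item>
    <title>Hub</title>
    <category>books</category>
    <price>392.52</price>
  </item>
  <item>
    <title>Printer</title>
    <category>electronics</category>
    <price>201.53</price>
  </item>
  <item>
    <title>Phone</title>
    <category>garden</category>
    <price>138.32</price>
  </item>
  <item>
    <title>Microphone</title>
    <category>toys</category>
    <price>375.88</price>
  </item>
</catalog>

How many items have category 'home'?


Scanning <item> elements for <category>home</category>:
Count: 0

ANSWER: 0


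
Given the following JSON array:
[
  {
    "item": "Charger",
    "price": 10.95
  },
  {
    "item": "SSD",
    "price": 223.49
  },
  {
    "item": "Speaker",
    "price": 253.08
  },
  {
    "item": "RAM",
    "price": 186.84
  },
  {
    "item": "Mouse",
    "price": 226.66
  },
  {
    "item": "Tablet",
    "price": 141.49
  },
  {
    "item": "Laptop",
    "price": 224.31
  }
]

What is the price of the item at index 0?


Array index 0 -> Charger
price = 10.95

ANSWER: 10.95


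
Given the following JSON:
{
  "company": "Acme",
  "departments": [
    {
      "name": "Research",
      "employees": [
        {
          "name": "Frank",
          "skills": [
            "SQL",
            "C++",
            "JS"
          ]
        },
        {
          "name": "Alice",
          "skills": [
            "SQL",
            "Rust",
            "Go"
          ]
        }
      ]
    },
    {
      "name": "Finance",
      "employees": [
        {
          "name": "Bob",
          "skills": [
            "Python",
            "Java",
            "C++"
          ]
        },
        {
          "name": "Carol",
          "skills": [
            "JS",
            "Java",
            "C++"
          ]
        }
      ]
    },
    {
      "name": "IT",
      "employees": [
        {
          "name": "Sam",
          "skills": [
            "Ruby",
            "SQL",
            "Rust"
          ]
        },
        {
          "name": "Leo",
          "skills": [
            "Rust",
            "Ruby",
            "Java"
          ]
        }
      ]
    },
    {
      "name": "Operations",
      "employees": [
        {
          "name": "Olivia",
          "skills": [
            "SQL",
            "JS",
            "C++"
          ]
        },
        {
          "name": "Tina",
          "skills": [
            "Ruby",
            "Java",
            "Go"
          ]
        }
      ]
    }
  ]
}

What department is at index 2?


Path: departments[2].name
Value: IT

ANSWER: IT


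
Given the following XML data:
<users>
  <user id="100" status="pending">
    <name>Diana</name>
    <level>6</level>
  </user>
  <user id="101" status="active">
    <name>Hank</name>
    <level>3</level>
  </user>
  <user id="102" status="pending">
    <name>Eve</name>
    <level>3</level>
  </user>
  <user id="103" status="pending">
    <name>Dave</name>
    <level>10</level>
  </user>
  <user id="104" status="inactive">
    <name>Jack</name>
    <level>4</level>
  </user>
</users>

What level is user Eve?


Finding user: Eve
<level>3</level>

ANSWER: 3


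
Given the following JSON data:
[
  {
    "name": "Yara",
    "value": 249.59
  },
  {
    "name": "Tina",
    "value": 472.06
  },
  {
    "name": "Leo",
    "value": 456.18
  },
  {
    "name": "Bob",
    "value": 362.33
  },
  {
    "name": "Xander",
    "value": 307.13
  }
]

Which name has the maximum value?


Comparing values:
  Yara: 249.59
  Tina: 472.06
  Leo: 456.18
  Bob: 362.33
  Xander: 307.13
Maximum: Tina (472.06)

ANSWER: Tina


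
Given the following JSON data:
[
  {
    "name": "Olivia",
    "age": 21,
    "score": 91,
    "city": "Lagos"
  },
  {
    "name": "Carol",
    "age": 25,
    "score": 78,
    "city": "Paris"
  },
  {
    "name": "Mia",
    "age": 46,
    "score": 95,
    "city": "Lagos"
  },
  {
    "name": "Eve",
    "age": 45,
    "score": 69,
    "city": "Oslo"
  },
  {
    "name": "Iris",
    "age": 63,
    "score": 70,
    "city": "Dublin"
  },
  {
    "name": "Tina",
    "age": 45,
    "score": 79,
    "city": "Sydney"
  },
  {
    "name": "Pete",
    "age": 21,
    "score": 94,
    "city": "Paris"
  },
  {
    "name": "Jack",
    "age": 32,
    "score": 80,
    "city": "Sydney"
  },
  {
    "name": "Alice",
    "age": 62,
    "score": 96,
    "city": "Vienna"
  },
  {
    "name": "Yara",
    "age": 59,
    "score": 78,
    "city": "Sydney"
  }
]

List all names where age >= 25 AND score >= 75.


Checking both conditions:
  Olivia (age=21, score=91) -> no
  Carol (age=25, score=78) -> YES
  Mia (age=46, score=95) -> YES
  Eve (age=45, score=69) -> no
  Iris (age=63, score=70) -> no
  Tina (age=45, score=79) -> YES
  Pete (age=21, score=94) -> no
  Jack (age=32, score=80) -> YES
  Alice (age=62, score=96) -> YES
  Yara (age=59, score=78) -> YES


ANSWER: Carol, Mia, Tina, Jack, Alice, Yara


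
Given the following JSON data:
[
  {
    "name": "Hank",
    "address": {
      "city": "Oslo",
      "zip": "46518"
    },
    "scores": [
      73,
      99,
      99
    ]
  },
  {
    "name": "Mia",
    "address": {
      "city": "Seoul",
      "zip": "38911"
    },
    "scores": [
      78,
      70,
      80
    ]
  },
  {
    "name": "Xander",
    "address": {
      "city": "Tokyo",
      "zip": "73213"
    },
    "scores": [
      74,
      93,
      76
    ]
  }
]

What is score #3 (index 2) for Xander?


Path: records[2].scores[2]
Value: 76

ANSWER: 76


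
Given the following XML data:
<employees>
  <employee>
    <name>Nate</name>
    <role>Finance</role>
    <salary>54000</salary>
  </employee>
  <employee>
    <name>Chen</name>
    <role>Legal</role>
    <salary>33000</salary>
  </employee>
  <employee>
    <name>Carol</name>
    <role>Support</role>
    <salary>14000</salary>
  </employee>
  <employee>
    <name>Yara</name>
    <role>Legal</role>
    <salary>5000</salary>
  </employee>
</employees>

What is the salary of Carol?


Searching for <employee> with <name>Carol</name>
Found at position 3
<salary>14000</salary>

ANSWER: 14000


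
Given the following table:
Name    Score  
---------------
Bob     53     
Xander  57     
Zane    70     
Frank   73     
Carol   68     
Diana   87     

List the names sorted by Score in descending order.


Sorting by Score (descending):
  Diana: 87
  Frank: 73
  Zane: 70
  Carol: 68
  Xander: 57
  Bob: 53


ANSWER: Diana, Frank, Zane, Carol, Xander, Bob


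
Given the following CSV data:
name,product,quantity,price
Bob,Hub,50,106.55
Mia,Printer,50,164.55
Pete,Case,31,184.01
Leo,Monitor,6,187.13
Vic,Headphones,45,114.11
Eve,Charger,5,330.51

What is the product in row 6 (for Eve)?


Row 6: Eve
Column 'product' = Charger

ANSWER: Charger


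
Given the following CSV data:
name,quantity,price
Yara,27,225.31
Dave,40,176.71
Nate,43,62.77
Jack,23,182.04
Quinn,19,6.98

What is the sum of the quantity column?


Values in 'quantity' column:
  Row 1: 27
  Row 2: 40
  Row 3: 43
  Row 4: 23
  Row 5: 19
Sum = 27 + 40 + 43 + 23 + 19 = 152

ANSWER: 152


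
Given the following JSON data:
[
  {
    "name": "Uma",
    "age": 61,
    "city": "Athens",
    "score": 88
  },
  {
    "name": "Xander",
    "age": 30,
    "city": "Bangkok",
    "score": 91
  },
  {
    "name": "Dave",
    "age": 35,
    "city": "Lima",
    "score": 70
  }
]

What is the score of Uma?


Looking up record where name = Uma
Record index: 0
Field 'score' = 88

ANSWER: 88


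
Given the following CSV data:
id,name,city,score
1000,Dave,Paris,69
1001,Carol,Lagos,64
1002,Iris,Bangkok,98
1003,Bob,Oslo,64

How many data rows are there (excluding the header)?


Counting rows (excluding header):
Header: id,name,city,score
Data rows: 4

ANSWER: 4


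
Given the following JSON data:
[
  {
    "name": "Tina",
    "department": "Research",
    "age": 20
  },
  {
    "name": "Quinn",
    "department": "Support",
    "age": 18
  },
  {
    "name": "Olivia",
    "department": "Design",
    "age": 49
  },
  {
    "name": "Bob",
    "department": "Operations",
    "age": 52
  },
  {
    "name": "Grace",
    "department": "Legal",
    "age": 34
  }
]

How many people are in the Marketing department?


Scanning records for department = Marketing
  No matches found
Count: 0

ANSWER: 0


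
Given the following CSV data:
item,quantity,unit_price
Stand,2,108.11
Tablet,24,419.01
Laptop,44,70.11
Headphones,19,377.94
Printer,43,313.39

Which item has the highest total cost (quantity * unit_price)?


Computing row totals:
  Stand: 216.22
  Tablet: 10056.24
  Laptop: 3084.84
  Headphones: 7180.86
  Printer: 13475.77
Maximum: Printer (13475.77)

ANSWER: Printer


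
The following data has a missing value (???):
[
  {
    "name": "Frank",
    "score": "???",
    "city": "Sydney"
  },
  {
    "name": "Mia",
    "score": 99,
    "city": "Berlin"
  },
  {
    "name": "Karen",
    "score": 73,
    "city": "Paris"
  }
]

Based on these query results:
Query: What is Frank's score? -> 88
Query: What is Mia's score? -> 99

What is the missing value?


The missing value is Frank's score
From query: Frank's score = 88

ANSWER: 88


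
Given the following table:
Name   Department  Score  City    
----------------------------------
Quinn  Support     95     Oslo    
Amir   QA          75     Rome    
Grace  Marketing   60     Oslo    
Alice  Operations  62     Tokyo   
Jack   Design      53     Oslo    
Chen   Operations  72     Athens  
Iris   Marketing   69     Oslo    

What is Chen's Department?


Row 6: Chen
Department = Operations

ANSWER: Operations


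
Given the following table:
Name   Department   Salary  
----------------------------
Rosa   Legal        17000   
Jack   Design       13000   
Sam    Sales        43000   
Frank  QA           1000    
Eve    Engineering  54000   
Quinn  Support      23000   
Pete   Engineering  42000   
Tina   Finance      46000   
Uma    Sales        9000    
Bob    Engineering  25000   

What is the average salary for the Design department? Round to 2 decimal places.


Design department members:
  Jack: 13000
Sum = 13000
Count = 1
Average = 13000 / 1 = 13000.00

ANSWER: 13000.00


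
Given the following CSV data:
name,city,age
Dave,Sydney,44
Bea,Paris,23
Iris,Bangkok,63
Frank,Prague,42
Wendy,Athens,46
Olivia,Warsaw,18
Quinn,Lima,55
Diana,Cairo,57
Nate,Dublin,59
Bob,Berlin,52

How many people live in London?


Scanning city column for 'London':
Total matches: 0

ANSWER: 0


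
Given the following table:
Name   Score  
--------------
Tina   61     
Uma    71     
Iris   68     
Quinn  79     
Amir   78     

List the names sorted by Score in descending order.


Sorting by Score (descending):
  Quinn: 79
  Amir: 78
  Uma: 71
  Iris: 68
  Tina: 61


ANSWER: Quinn, Amir, Uma, Iris, Tina


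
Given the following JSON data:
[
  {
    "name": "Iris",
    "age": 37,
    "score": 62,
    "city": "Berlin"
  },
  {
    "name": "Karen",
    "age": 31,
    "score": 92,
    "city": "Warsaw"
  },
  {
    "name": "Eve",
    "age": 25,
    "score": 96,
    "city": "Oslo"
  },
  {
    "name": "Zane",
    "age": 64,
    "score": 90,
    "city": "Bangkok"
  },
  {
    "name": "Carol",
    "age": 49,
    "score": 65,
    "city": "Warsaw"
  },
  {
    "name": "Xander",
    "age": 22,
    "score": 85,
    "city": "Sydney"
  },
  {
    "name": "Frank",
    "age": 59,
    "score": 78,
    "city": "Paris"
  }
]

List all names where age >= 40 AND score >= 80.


Checking both conditions:
  Iris (age=37, score=62) -> no
  Karen (age=31, score=92) -> no
  Eve (age=25, score=96) -> no
  Zane (age=64, score=90) -> YES
  Carol (age=49, score=65) -> no
  Xander (age=22, score=85) -> no
  Frank (age=59, score=78) -> no


ANSWER: Zane


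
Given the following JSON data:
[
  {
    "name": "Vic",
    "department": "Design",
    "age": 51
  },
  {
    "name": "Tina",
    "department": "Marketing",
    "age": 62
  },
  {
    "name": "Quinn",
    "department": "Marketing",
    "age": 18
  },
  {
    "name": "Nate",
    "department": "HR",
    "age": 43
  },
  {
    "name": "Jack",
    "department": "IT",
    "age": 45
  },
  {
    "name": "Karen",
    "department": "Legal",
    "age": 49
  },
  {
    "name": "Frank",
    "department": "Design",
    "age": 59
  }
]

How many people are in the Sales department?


Scanning records for department = Sales
  No matches found
Count: 0

ANSWER: 0


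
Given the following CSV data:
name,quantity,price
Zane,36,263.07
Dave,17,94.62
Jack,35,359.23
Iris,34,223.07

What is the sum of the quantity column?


Values in 'quantity' column:
  Row 1: 36
  Row 2: 17
  Row 3: 35
  Row 4: 34
Sum = 36 + 17 + 35 + 34 = 122

ANSWER: 122


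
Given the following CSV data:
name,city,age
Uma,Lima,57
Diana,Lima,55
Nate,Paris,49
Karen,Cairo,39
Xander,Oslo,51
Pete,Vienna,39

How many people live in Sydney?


Scanning city column for 'Sydney':
Total matches: 0

ANSWER: 0


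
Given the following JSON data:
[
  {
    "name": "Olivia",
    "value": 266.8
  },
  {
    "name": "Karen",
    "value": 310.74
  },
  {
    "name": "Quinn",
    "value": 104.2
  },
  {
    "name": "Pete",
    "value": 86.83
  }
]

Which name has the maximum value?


Comparing values:
  Olivia: 266.8
  Karen: 310.74
  Quinn: 104.2
  Pete: 86.83
Maximum: Karen (310.74)

ANSWER: Karen


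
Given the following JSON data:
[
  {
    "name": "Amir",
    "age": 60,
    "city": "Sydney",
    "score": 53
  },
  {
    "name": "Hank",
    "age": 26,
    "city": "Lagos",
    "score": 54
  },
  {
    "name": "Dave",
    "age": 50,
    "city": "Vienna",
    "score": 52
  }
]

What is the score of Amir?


Looking up record where name = Amir
Record index: 0
Field 'score' = 53

ANSWER: 53


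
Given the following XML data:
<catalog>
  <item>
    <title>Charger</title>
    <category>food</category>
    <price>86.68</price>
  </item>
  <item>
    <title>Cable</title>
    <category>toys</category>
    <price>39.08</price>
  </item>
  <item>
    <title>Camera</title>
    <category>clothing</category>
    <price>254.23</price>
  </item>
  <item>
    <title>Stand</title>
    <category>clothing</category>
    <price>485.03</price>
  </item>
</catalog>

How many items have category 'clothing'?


Scanning <item> elements for <category>clothing</category>:
  Item 3: Camera -> MATCH
  Item 4: Stand -> MATCH
Count: 2

ANSWER: 2


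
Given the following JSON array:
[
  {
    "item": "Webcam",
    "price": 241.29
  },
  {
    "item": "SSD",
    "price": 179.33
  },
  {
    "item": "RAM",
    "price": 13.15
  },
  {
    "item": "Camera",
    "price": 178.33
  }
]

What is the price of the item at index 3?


Array index 3 -> Camera
price = 178.33

ANSWER: 178.33


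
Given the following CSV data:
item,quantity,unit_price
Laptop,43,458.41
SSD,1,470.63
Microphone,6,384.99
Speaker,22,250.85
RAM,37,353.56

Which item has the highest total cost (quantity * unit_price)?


Computing row totals:
  Laptop: 19711.63
  SSD: 470.63
  Microphone: 2309.94
  Speaker: 5518.7
  RAM: 13081.72
Maximum: Laptop (19711.63)

ANSWER: Laptop


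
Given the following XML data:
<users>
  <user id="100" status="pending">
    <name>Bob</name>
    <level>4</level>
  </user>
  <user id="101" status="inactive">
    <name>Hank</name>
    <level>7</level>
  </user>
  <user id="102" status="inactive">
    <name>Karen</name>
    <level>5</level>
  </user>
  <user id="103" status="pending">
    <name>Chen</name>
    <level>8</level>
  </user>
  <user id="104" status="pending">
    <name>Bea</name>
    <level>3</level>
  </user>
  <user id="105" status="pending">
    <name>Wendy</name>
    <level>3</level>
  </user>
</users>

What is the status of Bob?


Finding user with name = Bob
user id="100" status="pending"

ANSWER: pending


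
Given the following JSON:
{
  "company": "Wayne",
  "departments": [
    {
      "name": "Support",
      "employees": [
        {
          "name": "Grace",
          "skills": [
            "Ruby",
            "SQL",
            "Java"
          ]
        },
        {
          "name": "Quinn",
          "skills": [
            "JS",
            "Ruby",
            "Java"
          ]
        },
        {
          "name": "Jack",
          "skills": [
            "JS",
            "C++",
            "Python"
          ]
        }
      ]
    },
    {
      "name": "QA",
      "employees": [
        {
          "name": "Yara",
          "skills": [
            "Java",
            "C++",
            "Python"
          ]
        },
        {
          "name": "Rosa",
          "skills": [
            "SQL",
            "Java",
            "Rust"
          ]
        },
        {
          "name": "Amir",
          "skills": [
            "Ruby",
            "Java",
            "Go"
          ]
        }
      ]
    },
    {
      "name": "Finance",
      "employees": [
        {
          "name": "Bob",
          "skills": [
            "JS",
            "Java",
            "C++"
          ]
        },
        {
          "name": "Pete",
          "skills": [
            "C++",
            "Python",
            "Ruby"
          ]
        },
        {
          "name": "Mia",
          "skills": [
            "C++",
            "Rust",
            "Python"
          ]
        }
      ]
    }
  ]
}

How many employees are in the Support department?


Path: departments[0].employees
Count: 3

ANSWER: 3


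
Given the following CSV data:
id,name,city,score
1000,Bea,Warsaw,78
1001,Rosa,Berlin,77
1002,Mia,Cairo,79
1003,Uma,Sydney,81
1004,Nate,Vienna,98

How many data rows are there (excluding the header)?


Counting rows (excluding header):
Header: id,name,city,score
Data rows: 5

ANSWER: 5


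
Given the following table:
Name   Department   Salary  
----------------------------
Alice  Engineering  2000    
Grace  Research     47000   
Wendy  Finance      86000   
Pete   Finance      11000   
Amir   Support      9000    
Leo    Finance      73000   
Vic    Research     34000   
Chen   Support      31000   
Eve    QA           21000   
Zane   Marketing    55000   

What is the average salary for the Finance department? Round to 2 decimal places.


Finance department members:
  Wendy: 86000
  Pete: 11000
  Leo: 73000
Sum = 170000
Count = 3
Average = 170000 / 3 = 56666.67

ANSWER: 56666.67


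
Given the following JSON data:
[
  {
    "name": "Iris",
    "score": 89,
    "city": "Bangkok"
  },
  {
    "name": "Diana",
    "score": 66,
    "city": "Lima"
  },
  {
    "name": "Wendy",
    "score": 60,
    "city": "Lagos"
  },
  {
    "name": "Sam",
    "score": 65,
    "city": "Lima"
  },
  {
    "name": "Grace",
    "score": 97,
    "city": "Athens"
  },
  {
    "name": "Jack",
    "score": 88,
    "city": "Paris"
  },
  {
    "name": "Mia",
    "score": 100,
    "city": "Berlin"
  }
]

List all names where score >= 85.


Filtering records where score >= 85:
  Iris (score=89) -> YES
  Diana (score=66) -> no
  Wendy (score=60) -> no
  Sam (score=65) -> no
  Grace (score=97) -> YES
  Jack (score=88) -> YES
  Mia (score=100) -> YES


ANSWER: Iris, Grace, Jack, Mia


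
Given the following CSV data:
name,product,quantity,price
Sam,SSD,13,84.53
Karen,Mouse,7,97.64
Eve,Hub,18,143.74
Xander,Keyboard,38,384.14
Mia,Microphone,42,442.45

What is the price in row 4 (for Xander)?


Row 4: Xander
Column 'price' = 384.14

ANSWER: 384.14


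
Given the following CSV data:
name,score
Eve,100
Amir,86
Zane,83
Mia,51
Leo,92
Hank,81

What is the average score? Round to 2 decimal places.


Scores: 100, 86, 83, 51, 92, 81
Sum = 493
Count = 6
Average = 493 / 6 = 82.17

ANSWER: 82.17


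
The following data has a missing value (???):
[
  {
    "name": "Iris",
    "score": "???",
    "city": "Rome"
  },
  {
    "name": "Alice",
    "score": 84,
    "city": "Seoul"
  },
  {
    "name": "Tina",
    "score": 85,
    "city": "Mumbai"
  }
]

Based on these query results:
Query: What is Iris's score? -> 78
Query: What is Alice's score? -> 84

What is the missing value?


The missing value is Iris's score
From query: Iris's score = 78

ANSWER: 78


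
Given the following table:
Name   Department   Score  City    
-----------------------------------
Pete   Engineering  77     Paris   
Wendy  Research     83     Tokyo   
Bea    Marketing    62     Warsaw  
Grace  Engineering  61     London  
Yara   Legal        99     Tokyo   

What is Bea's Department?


Row 3: Bea
Department = Marketing

ANSWER: Marketing


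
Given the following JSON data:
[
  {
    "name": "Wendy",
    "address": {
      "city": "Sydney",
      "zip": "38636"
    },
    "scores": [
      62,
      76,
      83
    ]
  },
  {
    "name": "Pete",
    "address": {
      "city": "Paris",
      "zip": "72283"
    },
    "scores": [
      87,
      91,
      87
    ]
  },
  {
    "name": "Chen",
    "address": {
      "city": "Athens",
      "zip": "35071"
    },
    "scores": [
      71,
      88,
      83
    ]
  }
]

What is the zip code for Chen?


Path: records[2].address.zip
Value: 35071

ANSWER: 35071


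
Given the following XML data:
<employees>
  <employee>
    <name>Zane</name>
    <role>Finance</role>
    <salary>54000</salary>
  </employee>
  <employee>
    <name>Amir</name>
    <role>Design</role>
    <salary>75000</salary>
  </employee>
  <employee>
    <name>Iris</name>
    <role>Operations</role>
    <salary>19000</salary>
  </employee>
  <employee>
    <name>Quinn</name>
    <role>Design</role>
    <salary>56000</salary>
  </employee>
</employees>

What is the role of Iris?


Searching for <employee> with <name>Iris</name>
Found at position 3
<role>Operations</role>

ANSWER: Operations


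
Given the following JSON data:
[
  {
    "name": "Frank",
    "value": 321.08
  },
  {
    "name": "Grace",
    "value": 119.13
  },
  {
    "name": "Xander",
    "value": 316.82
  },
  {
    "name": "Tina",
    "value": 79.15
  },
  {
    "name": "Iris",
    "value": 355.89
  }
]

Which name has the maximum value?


Comparing values:
  Frank: 321.08
  Grace: 119.13
  Xander: 316.82
  Tina: 79.15
  Iris: 355.89
Maximum: Iris (355.89)

ANSWER: Iris


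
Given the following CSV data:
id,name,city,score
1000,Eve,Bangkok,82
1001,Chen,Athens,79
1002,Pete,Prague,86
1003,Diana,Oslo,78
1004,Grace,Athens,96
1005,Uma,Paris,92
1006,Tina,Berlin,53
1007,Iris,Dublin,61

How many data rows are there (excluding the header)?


Counting rows (excluding header):
Header: id,name,city,score
Data rows: 8

ANSWER: 8


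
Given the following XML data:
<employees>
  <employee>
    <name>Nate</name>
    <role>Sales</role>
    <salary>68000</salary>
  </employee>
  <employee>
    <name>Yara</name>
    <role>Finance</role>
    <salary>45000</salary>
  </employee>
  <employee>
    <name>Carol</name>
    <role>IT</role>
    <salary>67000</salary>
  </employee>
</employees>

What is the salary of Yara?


Searching for <employee> with <name>Yara</name>
Found at position 2
<salary>45000</salary>

ANSWER: 45000


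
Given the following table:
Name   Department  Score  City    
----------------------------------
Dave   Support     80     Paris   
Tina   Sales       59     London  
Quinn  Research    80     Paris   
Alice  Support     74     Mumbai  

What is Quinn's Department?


Row 3: Quinn
Department = Research

ANSWER: Research


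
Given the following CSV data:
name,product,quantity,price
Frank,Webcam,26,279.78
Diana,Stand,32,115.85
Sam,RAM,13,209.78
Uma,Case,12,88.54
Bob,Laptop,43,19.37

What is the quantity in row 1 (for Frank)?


Row 1: Frank
Column 'quantity' = 26

ANSWER: 26


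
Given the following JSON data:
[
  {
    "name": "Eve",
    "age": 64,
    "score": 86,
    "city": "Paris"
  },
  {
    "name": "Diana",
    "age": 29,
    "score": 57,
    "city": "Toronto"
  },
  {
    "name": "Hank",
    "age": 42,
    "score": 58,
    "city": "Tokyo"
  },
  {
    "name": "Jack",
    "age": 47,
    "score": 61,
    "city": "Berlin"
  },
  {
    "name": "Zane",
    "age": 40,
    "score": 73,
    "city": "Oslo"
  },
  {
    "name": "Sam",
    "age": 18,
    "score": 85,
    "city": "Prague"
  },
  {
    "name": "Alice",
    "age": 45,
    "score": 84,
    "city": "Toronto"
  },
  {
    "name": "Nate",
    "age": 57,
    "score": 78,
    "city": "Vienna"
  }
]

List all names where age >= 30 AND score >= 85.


Checking both conditions:
  Eve (age=64, score=86) -> YES
  Diana (age=29, score=57) -> no
  Hank (age=42, score=58) -> no
  Jack (age=47, score=61) -> no
  Zane (age=40, score=73) -> no
  Sam (age=18, score=85) -> no
  Alice (age=45, score=84) -> no
  Nate (age=57, score=78) -> no


ANSWER: Eve


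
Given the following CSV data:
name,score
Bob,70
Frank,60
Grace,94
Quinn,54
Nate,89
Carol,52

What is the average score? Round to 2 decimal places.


Scores: 70, 60, 94, 54, 89, 52
Sum = 419
Count = 6
Average = 419 / 6 = 69.83

ANSWER: 69.83


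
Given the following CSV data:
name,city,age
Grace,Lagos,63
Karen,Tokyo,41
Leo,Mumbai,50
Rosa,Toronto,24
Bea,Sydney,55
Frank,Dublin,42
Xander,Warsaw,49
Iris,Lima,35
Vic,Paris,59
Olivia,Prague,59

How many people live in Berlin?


Scanning city column for 'Berlin':
Total matches: 0

ANSWER: 0


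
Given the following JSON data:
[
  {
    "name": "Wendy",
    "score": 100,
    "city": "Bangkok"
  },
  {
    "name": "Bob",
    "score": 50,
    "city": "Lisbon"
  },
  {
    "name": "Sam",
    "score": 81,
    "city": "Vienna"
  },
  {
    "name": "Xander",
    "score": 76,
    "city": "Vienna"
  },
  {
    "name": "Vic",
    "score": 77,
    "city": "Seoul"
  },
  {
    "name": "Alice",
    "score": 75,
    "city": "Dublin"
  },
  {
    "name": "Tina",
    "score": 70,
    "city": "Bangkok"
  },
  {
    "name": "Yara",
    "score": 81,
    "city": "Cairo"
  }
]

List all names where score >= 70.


Filtering records where score >= 70:
  Wendy (score=100) -> YES
  Bob (score=50) -> no
  Sam (score=81) -> YES
  Xander (score=76) -> YES
  Vic (score=77) -> YES
  Alice (score=75) -> YES
  Tina (score=70) -> YES
  Yara (score=81) -> YES


ANSWER: Wendy, Sam, Xander, Vic, Alice, Tina, Yara


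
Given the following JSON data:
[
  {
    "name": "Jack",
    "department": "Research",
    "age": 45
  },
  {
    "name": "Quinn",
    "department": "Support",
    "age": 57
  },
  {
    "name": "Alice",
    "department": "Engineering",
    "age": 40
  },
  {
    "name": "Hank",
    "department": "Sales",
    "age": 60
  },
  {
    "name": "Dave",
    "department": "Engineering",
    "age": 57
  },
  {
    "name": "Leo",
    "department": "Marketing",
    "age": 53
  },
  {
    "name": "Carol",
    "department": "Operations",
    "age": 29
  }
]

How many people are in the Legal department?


Scanning records for department = Legal
  No matches found
Count: 0

ANSWER: 0


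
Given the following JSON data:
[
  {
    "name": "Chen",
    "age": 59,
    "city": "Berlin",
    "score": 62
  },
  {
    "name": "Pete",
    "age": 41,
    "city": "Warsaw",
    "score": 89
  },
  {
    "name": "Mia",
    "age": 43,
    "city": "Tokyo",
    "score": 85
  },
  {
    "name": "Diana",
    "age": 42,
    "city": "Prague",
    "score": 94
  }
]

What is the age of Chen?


Looking up record where name = Chen
Record index: 0
Field 'age' = 59

ANSWER: 59


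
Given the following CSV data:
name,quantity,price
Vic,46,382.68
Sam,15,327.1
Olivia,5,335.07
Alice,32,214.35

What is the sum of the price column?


Values in 'price' column:
  Row 1: 382.68
  Row 2: 327.1
  Row 3: 335.07
  Row 4: 214.35
Sum = 382.68 + 327.1 + 335.07 + 214.35 = 1259.2

ANSWER: 1259.2


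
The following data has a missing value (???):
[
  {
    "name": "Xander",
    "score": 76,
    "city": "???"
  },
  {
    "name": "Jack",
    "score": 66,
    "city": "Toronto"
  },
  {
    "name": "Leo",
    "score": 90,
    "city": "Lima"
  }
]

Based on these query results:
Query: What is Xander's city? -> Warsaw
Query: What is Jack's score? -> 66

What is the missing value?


The missing value is Xander's city
From query: Xander's city = Warsaw

ANSWER: Warsaw


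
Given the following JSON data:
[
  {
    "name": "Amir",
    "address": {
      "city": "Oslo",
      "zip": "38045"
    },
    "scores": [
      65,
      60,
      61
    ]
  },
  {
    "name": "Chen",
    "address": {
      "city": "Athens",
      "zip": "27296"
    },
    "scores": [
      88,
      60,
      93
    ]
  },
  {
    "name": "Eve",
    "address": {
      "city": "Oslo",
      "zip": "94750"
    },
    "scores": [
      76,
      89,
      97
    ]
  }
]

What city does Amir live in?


Path: records[0].address.city
Value: Oslo

ANSWER: Oslo


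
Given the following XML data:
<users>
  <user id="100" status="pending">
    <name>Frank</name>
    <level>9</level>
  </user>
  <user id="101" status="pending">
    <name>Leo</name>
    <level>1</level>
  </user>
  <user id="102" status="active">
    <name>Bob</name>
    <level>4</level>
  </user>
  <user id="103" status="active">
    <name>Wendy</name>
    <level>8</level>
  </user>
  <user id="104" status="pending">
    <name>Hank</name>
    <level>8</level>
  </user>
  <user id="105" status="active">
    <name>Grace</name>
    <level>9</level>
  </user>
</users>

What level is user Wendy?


Finding user: Wendy
<level>8</level>

ANSWER: 8


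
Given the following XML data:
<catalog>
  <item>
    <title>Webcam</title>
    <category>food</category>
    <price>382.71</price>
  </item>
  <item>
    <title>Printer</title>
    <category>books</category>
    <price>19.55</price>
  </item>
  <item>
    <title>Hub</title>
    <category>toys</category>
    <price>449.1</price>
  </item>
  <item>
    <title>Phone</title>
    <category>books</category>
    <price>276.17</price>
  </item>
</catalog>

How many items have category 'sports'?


Scanning <item> elements for <category>sports</category>:
Count: 0

ANSWER: 0


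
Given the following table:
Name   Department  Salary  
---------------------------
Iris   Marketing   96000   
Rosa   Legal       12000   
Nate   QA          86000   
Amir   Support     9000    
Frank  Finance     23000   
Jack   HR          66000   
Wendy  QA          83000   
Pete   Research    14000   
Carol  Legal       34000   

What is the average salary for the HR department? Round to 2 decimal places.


HR department members:
  Jack: 66000
Sum = 66000
Count = 1
Average = 66000 / 1 = 66000.00

ANSWER: 66000.00
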